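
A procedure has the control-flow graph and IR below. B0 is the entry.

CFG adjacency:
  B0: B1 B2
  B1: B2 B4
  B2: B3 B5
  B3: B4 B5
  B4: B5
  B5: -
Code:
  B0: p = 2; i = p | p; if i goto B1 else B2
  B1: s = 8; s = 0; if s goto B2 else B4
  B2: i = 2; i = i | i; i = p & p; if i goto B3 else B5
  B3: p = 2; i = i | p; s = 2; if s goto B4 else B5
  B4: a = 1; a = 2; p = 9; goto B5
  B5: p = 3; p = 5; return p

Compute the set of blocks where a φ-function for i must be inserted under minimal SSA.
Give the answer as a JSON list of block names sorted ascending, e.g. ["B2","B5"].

idom tree: B1←B0 B2←B0 B3←B2 B4←B0 B5←B0
Dom∩ at merges:
  B2: preds {B0,B1}: {B0} ∩ {B0,B1} = {B0}; idom=B0
  B4: preds {B1,B3}: {B0,B1} ∩ {B0,B2,B3} = {B0}; idom=B0
  B5: preds {B2,B3,B4}: {B0,B2} ∩ {B0,B2,B3} ∩ {B0,B4} = {B0}; idom=B0

Frontier:
  join B2 pred B0: · stop@B0
  join B2 pred B1: B1 stop@B0
  join B4 pred B1: B1 stop@B0
  join B4 pred B3: B3→B2 stop@B0
  join B5 pred B2: B2 stop@B0
  join B5 pred B3: B3→B2 stop@B0
  join B5 pred B4: B4 stop@B0
  DF(B0)=∅
  DF(B1)={B2,B4}
  DF(B2)={B4,B5}
  DF(B3)={B4,B5}
  DF(B4)={B5}
  DF(B5)=∅

φ for i: defs {B0,B2,B3}
  DF⁺ = {B4,B5}

Answer: ["B4", "B5"]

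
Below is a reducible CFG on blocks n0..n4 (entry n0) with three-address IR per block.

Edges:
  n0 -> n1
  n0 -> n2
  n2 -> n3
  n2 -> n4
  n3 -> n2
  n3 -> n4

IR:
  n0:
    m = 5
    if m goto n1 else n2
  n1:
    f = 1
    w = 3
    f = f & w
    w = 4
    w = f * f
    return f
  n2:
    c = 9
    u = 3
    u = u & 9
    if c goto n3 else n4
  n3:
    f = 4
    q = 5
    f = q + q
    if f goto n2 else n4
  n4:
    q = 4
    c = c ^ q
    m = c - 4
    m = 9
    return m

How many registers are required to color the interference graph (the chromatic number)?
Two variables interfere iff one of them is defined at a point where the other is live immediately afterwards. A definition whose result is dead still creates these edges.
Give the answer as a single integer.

Answer: 2

Analysis:
Per-block:
  n0: {m} / ∅
  n1: {f,w} / ∅
  n2: {c,u} / ∅
  n3: {f,q} / ∅
  n4: {c,m,q} / {c}

Backward fixpoint:
  live n0: ∅→∅
  live n1: ∅→∅
  live n2: ∅→{c}
  live n3: {c}→{c}
  live n4: {c}→∅

Conflict graph:
  c — {f,q,u}
  f — {c,w}
  m — ∅
  q — {c}
  u — {c}
  w — {f}

Chromatic number:
  {c,f} pairwise interfere (2-clique) ⇒ χ ≥ 2
  assign c→c0 f→c1 m→c0 q→c1 u→c1 w→c0 — no edge inside a register ⇒ χ ≤ 2
  χ = 2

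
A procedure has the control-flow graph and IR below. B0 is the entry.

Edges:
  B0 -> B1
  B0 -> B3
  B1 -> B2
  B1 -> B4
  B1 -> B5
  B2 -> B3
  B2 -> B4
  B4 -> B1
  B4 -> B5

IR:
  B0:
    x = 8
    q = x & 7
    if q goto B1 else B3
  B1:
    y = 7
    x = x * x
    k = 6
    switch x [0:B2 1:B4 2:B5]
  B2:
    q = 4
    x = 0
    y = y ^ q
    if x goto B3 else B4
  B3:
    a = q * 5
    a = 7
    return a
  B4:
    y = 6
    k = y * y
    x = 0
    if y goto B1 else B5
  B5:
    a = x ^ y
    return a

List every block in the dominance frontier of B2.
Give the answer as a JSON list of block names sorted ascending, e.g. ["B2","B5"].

Answer: ["B3", "B4"]

Derivation:
idom tree: B1←B0 B2←B1 B3←B0 B4←B1 B5←B1
Join-block Dom:
  B1: preds {B0,B4}: {B0} ∩ {B0,B1,B4} = {B0}; idom=B0
  B3: preds {B0,B2}: {B0} ∩ {B0,B1,B2} = {B0}; idom=B0
  B4: preds {B1,B2}: {B0,B1} ∩ {B0,B1,B2} = {B0,B1}; idom=B1
  B5: preds {B1,B4}: {B0,B1} ∩ {B0,B1,B4} = {B0,B1}; idom=B1

DF walk-up:
  B1←B0: walk · to B0
  B1←B4: walk B4→B1 to B0
  B3←B0: walk · to B0
  B3←B2: walk B2→B1 to B0
  B4←B1: walk · to B1
  B4←B2: walk B2 to B1
  B5←B1: walk · to B1
  B5←B4: walk B4 to B1
  B0 → ∅
  B1 → {B1,B3}
  B2 → {B3,B4}
  B3 → ∅
  B4 → {B1,B5}
  B5 → ∅

DF(B2) = ["B3", "B4"]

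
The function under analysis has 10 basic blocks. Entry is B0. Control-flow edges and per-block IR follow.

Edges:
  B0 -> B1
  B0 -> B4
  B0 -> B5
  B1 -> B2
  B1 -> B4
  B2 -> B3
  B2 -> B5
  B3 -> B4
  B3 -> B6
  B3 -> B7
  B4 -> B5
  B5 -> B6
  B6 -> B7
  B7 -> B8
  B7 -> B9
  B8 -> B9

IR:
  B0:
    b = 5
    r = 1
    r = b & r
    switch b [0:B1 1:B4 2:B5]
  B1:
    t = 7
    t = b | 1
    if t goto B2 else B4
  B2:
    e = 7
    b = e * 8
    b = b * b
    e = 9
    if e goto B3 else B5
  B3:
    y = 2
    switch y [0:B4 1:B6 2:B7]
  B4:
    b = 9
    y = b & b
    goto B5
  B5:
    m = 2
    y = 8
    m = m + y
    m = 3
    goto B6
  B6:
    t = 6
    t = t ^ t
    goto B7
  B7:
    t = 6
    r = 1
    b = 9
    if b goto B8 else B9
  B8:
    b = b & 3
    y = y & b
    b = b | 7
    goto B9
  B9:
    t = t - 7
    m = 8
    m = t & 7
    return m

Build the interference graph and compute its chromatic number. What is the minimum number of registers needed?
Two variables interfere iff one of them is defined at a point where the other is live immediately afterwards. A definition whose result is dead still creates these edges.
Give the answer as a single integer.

Block summaries:
  B0 def {b,r} use ∅
  B1 def {t} use {b}
  B2 def {b,e} use ∅
  B3 def {y} use ∅
  B4 def {b,y} use ∅
  B5 def {m,y} use ∅
  B6 def {t} use ∅
  B7 def {b,r,t} use ∅
  B8 def {b,y} use {b,y}
  B9 def {m,t} use {t}

Backward fixpoint:
  B0 li=∅ lo={b}
  B1 li={b} lo=∅
  B2 li=∅ lo=∅
  B3 li=∅ lo={y}
  B4 li=∅ lo=∅
  B5 li=∅ lo={y}
  B6 li={y} lo={y}
  B7 li={y} lo={b,t,y}
  B8 li={b,t,y} lo={t}
  B9 li={t} lo=∅

Conflict graph:
  b — {r,t,y}
  e — ∅
  m — {t,y}
  r — {b,t,y}
  t — {b,m,r,y}
  y — {b,m,r,t}

Chromatic number:
  clique {b,r,t,y} ⇒ need ≥ 4
  4-colouring: r0={e,t}  r1={y}  r2={b,m}  r3={r}
  χ = 4

Answer: 4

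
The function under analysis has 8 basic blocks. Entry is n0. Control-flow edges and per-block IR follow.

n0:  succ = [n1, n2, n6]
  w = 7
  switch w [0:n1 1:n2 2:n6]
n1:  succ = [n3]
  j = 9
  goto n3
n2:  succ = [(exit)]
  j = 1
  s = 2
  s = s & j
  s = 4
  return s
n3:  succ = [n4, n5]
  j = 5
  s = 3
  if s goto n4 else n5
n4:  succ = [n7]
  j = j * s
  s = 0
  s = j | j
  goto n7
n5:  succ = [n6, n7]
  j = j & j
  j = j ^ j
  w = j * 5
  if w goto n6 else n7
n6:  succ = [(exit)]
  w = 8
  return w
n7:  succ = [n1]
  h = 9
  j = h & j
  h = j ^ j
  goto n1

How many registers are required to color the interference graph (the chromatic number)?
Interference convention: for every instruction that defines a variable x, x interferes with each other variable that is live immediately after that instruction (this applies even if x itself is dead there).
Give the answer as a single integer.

Answer: 2

Working:
Per-block:
  n0 def {w} use ∅
  n1 def {j} use ∅
  n2 def {j,s} use ∅
  n3 def {j,s} use ∅
  n4 def {j,s} use {j,s}
  n5 def {j,w} use {j}
  n6 def {w} use ∅
  n7 def {h,j} use {j}

Liveness:
  live n0: ∅→∅
  live n1: ∅→∅
  live n2: ∅→∅
  live n3: ∅→{j,s}
  live n4: {j,s}→{j}
  live n5: {j}→{j}
  live n6: ∅→∅
  live n7: {j}→∅

Conflict graph:
  h↔{j}
  j↔{h,s,w}
  s↔{j}
  w↔{j}

Colouring:
  lower bound: {h,j} mutually conflict ⇒ χ ≥ 2
  2-colouring: r0={j}  r1={h,s,w}
  χ = 2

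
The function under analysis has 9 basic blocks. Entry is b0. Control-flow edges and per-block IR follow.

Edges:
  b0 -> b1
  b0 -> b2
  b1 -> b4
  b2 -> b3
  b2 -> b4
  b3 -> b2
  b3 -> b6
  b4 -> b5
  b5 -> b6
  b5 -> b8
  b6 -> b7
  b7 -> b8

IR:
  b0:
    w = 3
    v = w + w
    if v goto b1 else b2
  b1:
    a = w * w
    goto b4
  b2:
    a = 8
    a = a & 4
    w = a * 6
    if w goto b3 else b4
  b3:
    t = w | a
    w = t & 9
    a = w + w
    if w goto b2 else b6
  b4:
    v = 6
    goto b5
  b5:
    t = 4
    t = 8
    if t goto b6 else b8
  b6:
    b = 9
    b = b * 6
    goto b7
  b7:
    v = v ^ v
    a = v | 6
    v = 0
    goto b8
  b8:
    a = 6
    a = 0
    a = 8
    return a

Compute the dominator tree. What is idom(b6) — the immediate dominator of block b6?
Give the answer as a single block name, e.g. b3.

Answer: b0

Analysis:
idom tree: b1←b0 b2←b0 b3←b2 b4←b0 b5←b4 b6←b0 b7←b6 b8←b0
Dom at joins:
  b2: preds {b0,b3}: {b0} ∩ {b0,b2,b3} = {b0}; idom=b0
  b4: preds {b1,b2}: {b0,b1} ∩ {b0,b2} = {b0}; idom=b0
  b6: preds {b3,b5}: {b0,b2,b3} ∩ {b0,b4,b5} = {b0}; idom=b0
  b8: preds {b5,b7}: {b0,b4,b5} ∩ {b0,b6,b7} = {b0}; idom=b0

idom(b6) = b0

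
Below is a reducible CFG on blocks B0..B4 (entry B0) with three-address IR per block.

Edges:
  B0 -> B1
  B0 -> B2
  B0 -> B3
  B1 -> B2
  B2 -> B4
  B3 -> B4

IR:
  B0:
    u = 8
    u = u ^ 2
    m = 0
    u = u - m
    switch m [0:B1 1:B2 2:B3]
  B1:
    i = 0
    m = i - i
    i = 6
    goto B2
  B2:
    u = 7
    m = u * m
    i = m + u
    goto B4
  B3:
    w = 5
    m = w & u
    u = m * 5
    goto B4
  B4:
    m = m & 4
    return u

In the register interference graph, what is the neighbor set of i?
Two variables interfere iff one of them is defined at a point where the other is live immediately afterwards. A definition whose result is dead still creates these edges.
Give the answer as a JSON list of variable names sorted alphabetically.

def/use:
  B0: def={m,u} ue=∅
  B1: def={i,m} ue=∅
  B2: def={i,m,u} ue={m}
  B3: def={m,u,w} ue={u}
  B4: def={m} ue={m,u}

Liveness:
  B0 li=∅ lo={m,u}
  B1 li=∅ lo={m}
  B2 li={m} lo={m,u}
  B3 li={u} lo={m,u}
  B4 li={m,u} lo=∅

Conflict graph:
  i↔{m,u}
  m↔{i,u}
  u↔{i,m,w}
  w↔{u}

N(i) = ["m", "u"]

Answer: ["m", "u"]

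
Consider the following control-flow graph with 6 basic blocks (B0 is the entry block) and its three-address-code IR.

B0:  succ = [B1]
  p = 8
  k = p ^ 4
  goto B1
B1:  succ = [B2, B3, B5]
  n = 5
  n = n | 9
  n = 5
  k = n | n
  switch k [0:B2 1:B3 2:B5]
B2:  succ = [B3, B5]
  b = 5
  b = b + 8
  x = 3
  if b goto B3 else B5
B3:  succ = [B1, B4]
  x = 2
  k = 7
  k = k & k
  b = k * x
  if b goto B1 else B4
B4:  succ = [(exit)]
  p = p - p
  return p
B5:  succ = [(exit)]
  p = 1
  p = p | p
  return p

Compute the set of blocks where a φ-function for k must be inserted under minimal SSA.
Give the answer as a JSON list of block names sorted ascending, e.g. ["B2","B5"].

Answer: ["B1"]

Working:
idom tree: B1←B0 B2←B1 B3←B1 B4←B3 B5←B1
Dom∩ at merges:
  B1: preds {B0,B3}: {B0} ∩ {B0,B1,B3} = {B0}; idom=B0
  B3: preds {B1,B2}: {B0,B1} ∩ {B0,B1,B2} = {B0,B1}; idom=B1
  B5: preds {B1,B2}: {B0,B1} ∩ {B0,B1,B2} = {B0,B1}; idom=B1

DF walk-up:
  B1←B0: walk · to B0
  B1←B3: walk B3→B1 to B0
  B3←B1: walk · to B1
  B3←B2: walk B2 to B1
  B5←B1: walk · to B1
  B5←B2: walk B2 to B1
  DF(B0)=∅
  DF(B1)={B1}
  DF(B2)={B3,B5}
  DF(B3)={B1}
  DF(B4)=∅
  DF(B5)=∅

φ for k: defs {B0,B1,B3}
  DF⁺ = {B1}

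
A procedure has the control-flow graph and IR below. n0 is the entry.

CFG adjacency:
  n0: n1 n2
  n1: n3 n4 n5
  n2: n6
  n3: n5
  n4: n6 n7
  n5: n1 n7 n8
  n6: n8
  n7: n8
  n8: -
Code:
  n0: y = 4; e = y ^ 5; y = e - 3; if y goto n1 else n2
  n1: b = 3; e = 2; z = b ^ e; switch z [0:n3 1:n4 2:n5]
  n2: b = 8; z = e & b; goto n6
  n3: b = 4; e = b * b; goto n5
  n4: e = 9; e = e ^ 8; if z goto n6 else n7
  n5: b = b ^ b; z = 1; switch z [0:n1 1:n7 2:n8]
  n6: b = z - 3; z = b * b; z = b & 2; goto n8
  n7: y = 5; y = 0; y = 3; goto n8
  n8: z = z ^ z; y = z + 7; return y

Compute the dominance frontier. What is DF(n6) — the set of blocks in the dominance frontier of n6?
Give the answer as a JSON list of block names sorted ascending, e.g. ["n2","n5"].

idom tree: n1←n0 n2←n0 n3←n1 n4←n1 n5←n1 n6←n0 n7←n1 n8←n0
Dom∩ at merges:
  n1: preds {n0,n5}: {n0} ∩ {n0,n1,n5} = {n0}; idom=n0
  n5: preds {n1,n3}: {n0,n1} ∩ {n0,n1,n3} = {n0,n1}; idom=n1
  n6: preds {n2,n4}: {n0,n2} ∩ {n0,n1,n4} = {n0}; idom=n0
  n7: preds {n4,n5}: {n0,n1,n4} ∩ {n0,n1,n5} = {n0,n1}; idom=n1
  n8: preds {n5,n6,n7}: {n0,n1,n5} ∩ {n0,n6} ∩ {n0,n1,n7} = {n0}; idom=n0

Frontier:
  n1←n0: walk · to n0
  n1←n5: walk n5→n1 to n0
  n5←n1: walk · to n1
  n5←n3: walk n3 to n1
  n6←n2: walk n2 to n0
  n6←n4: walk n4→n1 to n0
  n7←n4: walk n4 to n1
  n7←n5: walk n5 to n1
  n8←n5: walk n5→n1 to n0
  n8←n6: walk n6 to n0
  n8←n7: walk n7→n1 to n0
  n0: DF=∅
  n1: DF={n1,n6,n8}
  n2: DF={n6}
  n3: DF={n5}
  n4: DF={n6,n7}
  n5: DF={n1,n7,n8}
  n6: DF={n8}
  n7: DF={n8}
  n8: DF=∅

DF(n6) = ["n8"]

Answer: ["n8"]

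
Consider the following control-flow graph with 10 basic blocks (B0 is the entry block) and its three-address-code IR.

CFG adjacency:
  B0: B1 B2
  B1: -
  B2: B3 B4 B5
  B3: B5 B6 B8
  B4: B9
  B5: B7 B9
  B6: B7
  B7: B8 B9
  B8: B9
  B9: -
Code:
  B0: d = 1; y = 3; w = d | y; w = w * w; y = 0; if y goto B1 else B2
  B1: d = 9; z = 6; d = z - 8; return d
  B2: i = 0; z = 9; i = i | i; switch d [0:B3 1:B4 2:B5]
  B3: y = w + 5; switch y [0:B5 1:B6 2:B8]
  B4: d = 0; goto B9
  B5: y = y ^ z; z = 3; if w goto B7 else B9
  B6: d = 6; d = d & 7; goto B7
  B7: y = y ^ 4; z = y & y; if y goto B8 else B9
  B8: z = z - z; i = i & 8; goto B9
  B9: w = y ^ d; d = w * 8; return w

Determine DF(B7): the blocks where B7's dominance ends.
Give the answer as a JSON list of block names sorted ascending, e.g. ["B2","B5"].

Answer: ["B8", "B9"]

Analysis:
idom tree: B1←B0 B2←B0 B3←B2 B4←B2 B5←B2 B6←B3 B7←B2 B8←B2 B9←B2
Join-block Dom:
  B5: preds {B2,B3}: {B0,B2} ∩ {B0,B2,B3} = {B0,B2}; idom=B2
  B7: preds {B5,B6}: {B0,B2,B5} ∩ {B0,B2,B3,B6} = {B0,B2}; idom=B2
  B8: preds {B3,B7}: {B0,B2,B3} ∩ {B0,B2,B7} = {B0,B2}; idom=B2
  B9: preds {B4,B5,B7,B8}: {B0,B2,B4} ∩ {B0,B2,B5} ∩ {B0,B2,B7} ∩ {B0,B2,B8} = {B0,B2}; idom=B2

DF walk-up:
  join B5 pred B2: · stop@B2
  join B5 pred B3: B3 stop@B2
  join B7 pred B5: B5 stop@B2
  join B7 pred B6: B6→B3 stop@B2
  join B8 pred B3: B3 stop@B2
  join B8 pred B7: B7 stop@B2
  join B9 pred B4: B4 stop@B2
  join B9 pred B5: B5 stop@B2
  join B9 pred B7: B7 stop@B2
  join B9 pred B8: B8 stop@B2
  DF(B0)=∅
  DF(B1)=∅
  DF(B2)=∅
  DF(B3)={B5,B7,B8}
  DF(B4)={B9}
  DF(B5)={B7,B9}
  DF(B6)={B7}
  DF(B7)={B8,B9}
  DF(B8)={B9}
  DF(B9)=∅

DF(B7) = ["B8", "B9"]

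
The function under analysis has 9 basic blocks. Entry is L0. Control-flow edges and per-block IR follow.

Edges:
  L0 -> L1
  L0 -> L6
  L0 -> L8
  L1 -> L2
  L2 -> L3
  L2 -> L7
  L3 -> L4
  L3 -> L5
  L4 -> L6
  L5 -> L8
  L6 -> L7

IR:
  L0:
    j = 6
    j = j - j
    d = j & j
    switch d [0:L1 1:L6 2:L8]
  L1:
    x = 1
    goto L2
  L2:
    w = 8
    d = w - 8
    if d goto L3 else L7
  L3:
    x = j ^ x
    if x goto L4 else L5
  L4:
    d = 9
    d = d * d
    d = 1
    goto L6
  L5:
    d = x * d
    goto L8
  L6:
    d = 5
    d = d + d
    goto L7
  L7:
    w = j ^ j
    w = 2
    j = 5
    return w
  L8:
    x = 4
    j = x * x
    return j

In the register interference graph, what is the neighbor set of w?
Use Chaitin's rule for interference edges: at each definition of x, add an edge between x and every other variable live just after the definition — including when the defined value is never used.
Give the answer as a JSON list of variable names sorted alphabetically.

Per-block:
  L0: {d,j} / ∅
  L1: {x} / ∅
  L2: {d,w} / ∅
  L3: {x} / {j,x}
  L4: {d} / ∅
  L5: {d} / {d,x}
  L6: {d} / ∅
  L7: {j,w} / {j}
  L8: {j,x} / ∅

Live sets:
  L0 li=∅ lo={j}
  L1 li={j} lo={j,x}
  L2 li={j,x} lo={d,j,x}
  L3 li={d,j,x} lo={d,j,x}
  L4 li={j} lo={j}
  L5 li={d,x} lo=∅
  L6 li={j} lo={j}
  L7 li={j} lo=∅
  L8 li=∅ lo=∅

Interfere edges:
  d — {j,x}
  j — {d,w,x}
  w — {j,x}
  x — {d,j,w}

N(w) = ["j", "x"]

Answer: ["j", "x"]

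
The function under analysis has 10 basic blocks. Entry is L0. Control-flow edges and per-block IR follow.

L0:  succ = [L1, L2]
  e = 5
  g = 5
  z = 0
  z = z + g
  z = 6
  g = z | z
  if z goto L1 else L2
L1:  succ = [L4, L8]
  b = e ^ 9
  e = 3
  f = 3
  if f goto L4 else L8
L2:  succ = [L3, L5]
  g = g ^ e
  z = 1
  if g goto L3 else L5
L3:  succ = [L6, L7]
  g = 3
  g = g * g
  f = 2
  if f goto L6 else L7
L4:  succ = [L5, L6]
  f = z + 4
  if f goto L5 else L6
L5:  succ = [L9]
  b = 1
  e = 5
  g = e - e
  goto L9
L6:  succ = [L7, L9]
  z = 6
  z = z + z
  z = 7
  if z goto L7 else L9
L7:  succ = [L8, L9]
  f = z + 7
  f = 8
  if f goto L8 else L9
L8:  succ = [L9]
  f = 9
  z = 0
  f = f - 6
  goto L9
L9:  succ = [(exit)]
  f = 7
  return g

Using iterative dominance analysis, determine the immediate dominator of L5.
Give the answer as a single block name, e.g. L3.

idom tree: L1←L0 L2←L0 L3←L2 L4←L1 L5←L0 L6←L0 L7←L0 L8←L0 L9←L0
Dom∩ at merges:
  L5: preds {L2,L4}: {L0,L2} ∩ {L0,L1,L4} = {L0}; idom=L0
  L6: preds {L3,L4}: {L0,L2,L3} ∩ {L0,L1,L4} = {L0}; idom=L0
  L7: preds {L3,L6}: {L0,L2,L3} ∩ {L0,L6} = {L0}; idom=L0
  L8: preds {L1,L7}: {L0,L1} ∩ {L0,L7} = {L0}; idom=L0
  L9: preds {L5,L6,L7,L8}: {L0,L5} ∩ {L0,L6} ∩ {L0,L7} ∩ {L0,L8} = {L0}; idom=L0

idom(L5) = L0

Answer: L0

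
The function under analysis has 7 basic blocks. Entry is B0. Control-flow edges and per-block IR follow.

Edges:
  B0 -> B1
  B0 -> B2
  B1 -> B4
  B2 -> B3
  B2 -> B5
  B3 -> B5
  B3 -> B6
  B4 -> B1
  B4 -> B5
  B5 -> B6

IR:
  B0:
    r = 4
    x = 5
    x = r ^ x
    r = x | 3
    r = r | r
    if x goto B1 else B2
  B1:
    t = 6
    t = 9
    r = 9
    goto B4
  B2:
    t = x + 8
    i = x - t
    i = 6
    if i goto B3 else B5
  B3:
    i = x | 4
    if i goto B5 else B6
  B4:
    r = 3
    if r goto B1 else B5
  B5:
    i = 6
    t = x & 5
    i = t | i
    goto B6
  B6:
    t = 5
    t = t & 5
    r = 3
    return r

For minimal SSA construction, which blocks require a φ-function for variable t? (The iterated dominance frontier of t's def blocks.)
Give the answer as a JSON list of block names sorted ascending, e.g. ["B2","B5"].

Answer: ["B1", "B5", "B6"]

Derivation:
idom tree: B1←B0 B2←B0 B3←B2 B4←B1 B5←B0 B6←B0
Dom∩ at merges:
  B1: preds {B0,B4}: {B0} ∩ {B0,B1,B4} = {B0}; idom=B0
  B5: preds {B2,B3,B4}: {B0,B2} ∩ {B0,B2,B3} ∩ {B0,B1,B4} = {B0}; idom=B0
  B6: preds {B3,B5}: {B0,B2,B3} ∩ {B0,B5} = {B0}; idom=B0

DF walk-up:
  join B1 pred B0: · stop@B0
  join B1 pred B4: B4→B1 stop@B0
  join B5 pred B2: B2 stop@B0
  join B5 pred B3: B3→B2 stop@B0
  join B5 pred B4: B4→B1 stop@B0
  join B6 pred B3: B3→B2 stop@B0
  join B6 pred B5: B5 stop@B0
  DF(B0)=∅
  DF(B1)={B1,B5}
  DF(B2)={B5,B6}
  DF(B3)={B5,B6}
  DF(B4)={B1,B5}
  DF(B5)={B6}
  DF(B6)=∅

φ for t: defs {B1,B2,B5,B6}
  DF⁺ = {B1,B5,B6}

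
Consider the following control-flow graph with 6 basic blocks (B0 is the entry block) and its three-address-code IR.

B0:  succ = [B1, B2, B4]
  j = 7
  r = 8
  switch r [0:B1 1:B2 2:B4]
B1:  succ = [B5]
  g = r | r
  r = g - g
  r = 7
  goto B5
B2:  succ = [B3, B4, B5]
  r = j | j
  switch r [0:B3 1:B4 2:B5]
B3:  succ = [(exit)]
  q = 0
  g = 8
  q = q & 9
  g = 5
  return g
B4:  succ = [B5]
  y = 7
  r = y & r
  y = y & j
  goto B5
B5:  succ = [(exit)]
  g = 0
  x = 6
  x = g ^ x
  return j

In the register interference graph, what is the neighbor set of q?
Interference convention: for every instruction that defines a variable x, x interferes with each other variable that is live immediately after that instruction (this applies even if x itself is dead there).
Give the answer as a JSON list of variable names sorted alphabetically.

def/use:
  B0 def {j,r} use ∅
  B1 def {g,r} use {r}
  B2 def {r} use {j}
  B3 def {g,q} use ∅
  B4 def {r,y} use {j,r}
  B5 def {g,x} use {j}

Backward fixpoint:
  B0: in=∅ out={j,r}
  B1: in={j,r} out={j}
  B2: in={j} out={j,r}
  B3: in=∅ out=∅
  B4: in={j,r} out={j}
  B5: in={j} out=∅

Interfere edges:
  g — {j,q,x}
  j — {g,r,x,y}
  q — {g}
  r — {j,y}
  x — {g,j}
  y — {j,r}

N(q) = ["g"]

Answer: ["g"]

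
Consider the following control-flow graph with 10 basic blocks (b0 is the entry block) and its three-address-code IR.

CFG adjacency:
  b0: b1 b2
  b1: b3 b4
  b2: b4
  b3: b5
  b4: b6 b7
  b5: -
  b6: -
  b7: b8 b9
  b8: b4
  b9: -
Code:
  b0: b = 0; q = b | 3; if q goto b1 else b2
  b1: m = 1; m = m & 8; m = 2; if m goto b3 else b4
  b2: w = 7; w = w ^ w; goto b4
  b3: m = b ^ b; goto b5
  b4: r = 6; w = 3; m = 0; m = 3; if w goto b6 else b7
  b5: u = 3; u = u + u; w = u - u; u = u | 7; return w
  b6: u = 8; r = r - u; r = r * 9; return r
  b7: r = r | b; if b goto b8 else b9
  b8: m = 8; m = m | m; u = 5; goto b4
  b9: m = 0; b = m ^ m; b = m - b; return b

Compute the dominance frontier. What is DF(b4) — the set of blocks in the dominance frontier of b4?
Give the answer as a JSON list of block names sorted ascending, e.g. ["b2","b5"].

idom tree: b1←b0 b2←b0 b3←b1 b4←b0 b5←b3 b6←b4 b7←b4 b8←b7 b9←b7
Dom at joins:
  b4: preds {b1,b2,b8}: {b0,b1} ∩ {b0,b2} ∩ {b0,b4,b7,b8} = {b0}; idom=b0

Frontier:
  b4←b1: walk b1 to b0
  b4←b2: walk b2 to b0
  b4←b8: walk b8→b7→b4 to b0
  b0 → ∅
  b1 → {b4}
  b2 → {b4}
  b3 → ∅
  b4 → {b4}
  b5 → ∅
  b6 → ∅
  b7 → {b4}
  b8 → {b4}
  b9 → ∅

DF(b4) = ["b4"]

Answer: ["b4"]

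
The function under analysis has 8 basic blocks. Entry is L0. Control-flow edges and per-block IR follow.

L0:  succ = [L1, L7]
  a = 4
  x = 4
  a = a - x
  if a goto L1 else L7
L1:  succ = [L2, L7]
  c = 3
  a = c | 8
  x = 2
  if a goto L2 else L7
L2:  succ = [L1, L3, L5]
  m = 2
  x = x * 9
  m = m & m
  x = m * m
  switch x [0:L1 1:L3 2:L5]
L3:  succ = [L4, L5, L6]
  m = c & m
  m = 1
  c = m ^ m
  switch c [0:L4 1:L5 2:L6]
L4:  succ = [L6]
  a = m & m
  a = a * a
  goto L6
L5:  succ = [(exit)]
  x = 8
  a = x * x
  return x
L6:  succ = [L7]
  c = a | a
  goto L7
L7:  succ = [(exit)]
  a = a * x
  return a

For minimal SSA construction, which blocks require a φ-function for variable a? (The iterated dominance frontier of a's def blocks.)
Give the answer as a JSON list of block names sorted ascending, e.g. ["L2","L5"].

idom tree: L1←L0 L2←L1 L3←L2 L4←L3 L5←L2 L6←L3 L7←L0
Dom∩ at merges:
  L1: preds {L0,L2}: {L0} ∩ {L0,L1,L2} = {L0}; idom=L0
  L5: preds {L2,L3}: {L0,L1,L2} ∩ {L0,L1,L2,L3} = {L0,L1,L2}; idom=L2
  L6: preds {L3,L4}: {L0,L1,L2,L3} ∩ {L0,L1,L2,L3,L4} = {L0,L1,L2,L3}; idom=L3
  L7: preds {L0,L1,L6}: {L0} ∩ {L0,L1} ∩ {L0,L1,L2,L3,L6} = {L0}; idom=L0

DF walk-up:
  L1←L0: walk · to L0
  L1←L2: walk L2→L1 to L0
  L5←L2: walk · to L2
  L5←L3: walk L3 to L2
  L6←L3: walk · to L3
  L6←L4: walk L4 to L3
  L7←L0: walk · to L0
  L7←L1: walk L1 to L0
  L7←L6: walk L6→L3→L2→L1 to L0
  DF(L0)=∅
  DF(L1)={L1,L7}
  DF(L2)={L1,L7}
  DF(L3)={L5,L7}
  DF(L4)={L6}
  DF(L5)=∅
  DF(L6)={L7}
  DF(L7)=∅

φ for a: defs {L0,L1,L4,L5,L7}
  DF⁺ = {L1,L6,L7}

Answer: ["L1", "L6", "L7"]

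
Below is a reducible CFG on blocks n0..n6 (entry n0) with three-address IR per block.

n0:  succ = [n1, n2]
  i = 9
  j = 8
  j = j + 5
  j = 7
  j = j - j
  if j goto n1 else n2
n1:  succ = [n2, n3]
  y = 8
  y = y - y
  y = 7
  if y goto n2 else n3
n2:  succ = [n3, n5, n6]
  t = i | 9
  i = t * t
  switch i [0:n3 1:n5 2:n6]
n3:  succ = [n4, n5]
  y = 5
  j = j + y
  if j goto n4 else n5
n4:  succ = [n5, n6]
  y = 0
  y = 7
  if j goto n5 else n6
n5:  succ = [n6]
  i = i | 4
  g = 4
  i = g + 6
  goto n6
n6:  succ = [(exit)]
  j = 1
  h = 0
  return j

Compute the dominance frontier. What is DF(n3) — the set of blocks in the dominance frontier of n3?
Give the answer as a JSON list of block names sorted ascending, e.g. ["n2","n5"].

Answer: ["n5", "n6"]

Working:
idom tree: n1←n0 n2←n0 n3←n0 n4←n3 n5←n0 n6←n0
Join-block Dom:
  n2: preds {n0,n1}: {n0} ∩ {n0,n1} = {n0}; idom=n0
  n3: preds {n1,n2}: {n0,n1} ∩ {n0,n2} = {n0}; idom=n0
  n5: preds {n2,n3,n4}: {n0,n2} ∩ {n0,n3} ∩ {n0,n3,n4} = {n0}; idom=n0
  n6: preds {n2,n4,n5}: {n0,n2} ∩ {n0,n3,n4} ∩ {n0,n5} = {n0}; idom=n0

DF walk-up:
  join n2 pred n0: · stop@n0
  join n2 pred n1: n1 stop@n0
  join n3 pred n1: n1 stop@n0
  join n3 pred n2: n2 stop@n0
  join n5 pred n2: n2 stop@n0
  join n5 pred n3: n3 stop@n0
  join n5 pred n4: n4→n3 stop@n0
  join n6 pred n2: n2 stop@n0
  join n6 pred n4: n4→n3 stop@n0
  join n6 pred n5: n5 stop@n0
  n0 → ∅
  n1 → {n2,n3}
  n2 → {n3,n5,n6}
  n3 → {n5,n6}
  n4 → {n5,n6}
  n5 → {n6}
  n6 → ∅

DF(n3) = ["n5", "n6"]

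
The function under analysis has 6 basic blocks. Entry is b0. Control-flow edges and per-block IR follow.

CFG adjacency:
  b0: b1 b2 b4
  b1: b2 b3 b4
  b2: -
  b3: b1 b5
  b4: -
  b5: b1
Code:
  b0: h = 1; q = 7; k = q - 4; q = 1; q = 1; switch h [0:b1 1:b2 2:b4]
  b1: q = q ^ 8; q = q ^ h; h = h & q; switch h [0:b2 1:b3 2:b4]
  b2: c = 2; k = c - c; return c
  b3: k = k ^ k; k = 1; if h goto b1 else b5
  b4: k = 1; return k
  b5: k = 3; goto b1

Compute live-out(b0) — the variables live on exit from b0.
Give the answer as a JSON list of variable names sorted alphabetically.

Answer: ["h", "k", "q"]

Derivation:
Block summaries:
  b0: def={h,k,q} ue=∅
  b1: def={h,q} ue={h,q}
  b2: def={c,k} ue=∅
  b3: def={k} ue={h,k}
  b4: def={k} ue=∅
  b5: def={k} ue=∅

Backward fixpoint:
  live b0: ∅→{h,k,q}
  live b1: {h,k,q}→{h,k,q}
  live b2: ∅→∅
  live b3: {h,k,q}→{h,k,q}
  live b4: ∅→∅
  live b5: {h,q}→{h,k,q}

live-out(b0) = ["h", "k", "q"]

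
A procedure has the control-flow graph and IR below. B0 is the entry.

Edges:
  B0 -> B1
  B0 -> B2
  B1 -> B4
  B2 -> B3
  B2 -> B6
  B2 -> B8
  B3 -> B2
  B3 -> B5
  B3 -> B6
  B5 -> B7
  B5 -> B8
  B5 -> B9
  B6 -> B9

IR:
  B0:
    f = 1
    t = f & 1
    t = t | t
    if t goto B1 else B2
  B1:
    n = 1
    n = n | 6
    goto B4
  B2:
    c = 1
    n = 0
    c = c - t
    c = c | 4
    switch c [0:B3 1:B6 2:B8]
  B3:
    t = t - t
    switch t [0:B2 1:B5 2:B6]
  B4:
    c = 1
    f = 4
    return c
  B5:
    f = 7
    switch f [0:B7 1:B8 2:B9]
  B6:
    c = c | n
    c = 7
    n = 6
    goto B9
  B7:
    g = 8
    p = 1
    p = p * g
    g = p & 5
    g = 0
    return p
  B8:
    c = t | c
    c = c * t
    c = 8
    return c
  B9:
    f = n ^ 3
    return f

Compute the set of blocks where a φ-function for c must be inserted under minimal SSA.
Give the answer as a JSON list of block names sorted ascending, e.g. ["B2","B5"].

Answer: ["B2", "B9"]

Analysis:
idom tree: B1←B0 B2←B0 B3←B2 B4←B1 B5←B3 B6←B2 B7←B5 B8←B2 B9←B2
Join-block Dom:
  B2: preds {B0,B3}: {B0} ∩ {B0,B2,B3} = {B0}; idom=B0
  B6: preds {B2,B3}: {B0,B2} ∩ {B0,B2,B3} = {B0,B2}; idom=B2
  B8: preds {B2,B5}: {B0,B2} ∩ {B0,B2,B3,B5} = {B0,B2}; idom=B2
  B9: preds {B5,B6}: {B0,B2,B3,B5} ∩ {B0,B2,B6} = {B0,B2}; idom=B2

DF walk-up:
  B2←B0: walk · to B0
  B2←B3: walk B3→B2 to B0
  B6←B2: walk · to B2
  B6←B3: walk B3 to B2
  B8←B2: walk · to B2
  B8←B5: walk B5→B3 to B2
  B9←B5: walk B5→B3 to B2
  B9←B6: walk B6 to B2
  B0: DF=∅
  B1: DF=∅
  B2: DF={B2}
  B3: DF={B2,B6,B8,B9}
  B4: DF=∅
  B5: DF={B8,B9}
  B6: DF={B9}
  B7: DF=∅
  B8: DF=∅
  B9: DF=∅

φ for c: defs {B2,B4,B6,B8}
  DF⁺ = {B2,B9}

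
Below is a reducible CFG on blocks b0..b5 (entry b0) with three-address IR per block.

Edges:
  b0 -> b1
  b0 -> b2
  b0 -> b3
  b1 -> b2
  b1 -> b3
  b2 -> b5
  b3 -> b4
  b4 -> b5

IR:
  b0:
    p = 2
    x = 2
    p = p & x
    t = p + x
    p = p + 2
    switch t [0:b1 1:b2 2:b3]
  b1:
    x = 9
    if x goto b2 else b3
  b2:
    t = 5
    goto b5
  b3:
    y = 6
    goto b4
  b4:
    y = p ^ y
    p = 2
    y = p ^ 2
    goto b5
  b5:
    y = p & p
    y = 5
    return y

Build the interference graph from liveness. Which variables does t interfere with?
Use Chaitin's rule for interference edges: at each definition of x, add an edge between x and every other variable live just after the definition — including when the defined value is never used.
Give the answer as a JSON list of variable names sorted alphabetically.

Block summaries:
  b0: {p,t,x} / ∅
  b1: {x} / ∅
  b2: {t} / ∅
  b3: {y} / ∅
  b4: {p,y} / {p,y}
  b5: {y} / {p}

Live sets:
  b0 li=∅ lo={p}
  b1 li={p} lo={p}
  b2 li={p} lo={p}
  b3 li={p} lo={p,y}
  b4 li={p,y} lo={p}
  b5 li={p} lo=∅

Interfere edges:
  p: {t,x,y}
  t: {p}
  x: {p}
  y: {p}

N(t) = ["p"]

Answer: ["p"]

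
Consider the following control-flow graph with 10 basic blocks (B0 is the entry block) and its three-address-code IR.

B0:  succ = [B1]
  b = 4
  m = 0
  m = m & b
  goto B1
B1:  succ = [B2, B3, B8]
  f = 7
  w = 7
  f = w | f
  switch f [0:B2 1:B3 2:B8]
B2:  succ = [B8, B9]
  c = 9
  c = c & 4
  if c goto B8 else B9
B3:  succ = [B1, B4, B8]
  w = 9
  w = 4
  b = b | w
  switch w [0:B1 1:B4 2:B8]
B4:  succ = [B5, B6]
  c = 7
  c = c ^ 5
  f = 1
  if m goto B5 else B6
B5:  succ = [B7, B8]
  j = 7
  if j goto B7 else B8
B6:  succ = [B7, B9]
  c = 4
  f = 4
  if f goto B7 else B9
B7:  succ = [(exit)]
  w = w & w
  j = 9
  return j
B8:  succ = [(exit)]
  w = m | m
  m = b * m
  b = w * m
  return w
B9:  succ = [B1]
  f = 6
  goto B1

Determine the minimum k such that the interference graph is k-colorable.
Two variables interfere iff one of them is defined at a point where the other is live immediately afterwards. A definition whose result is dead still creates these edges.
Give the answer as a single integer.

def/use:
  B0 def {b,m} use ∅
  B1 def {f,w} use ∅
  B2 def {c} use ∅
  B3 def {b,w} use {b}
  B4 def {c,f} use {m}
  B5 def {j} use ∅
  B6 def {c,f} use ∅
  B7 def {j,w} use {w}
  B8 def {b,m,w} use {b,m}
  B9 def {f} use ∅

Backward fixpoint:
  live B0: ∅→{b,m}
  live B1: {b,m}→{b,m}
  live B2: {b,m}→{b,m}
  live B3: {b,m}→{b,m,w}
  live B4: {b,m,w}→{b,m,w}
  live B5: {b,m,w}→{b,m,w}
  live B6: {b,m,w}→{b,m,w}
  live B7: {w}→∅
  live B8: {b,m}→∅
  live B9: {b,m}→{b,m}

Interfere edges:
  b↔{c,f,j,m,w}
  c↔{b,m,w}
  f↔{b,m,w}
  j↔{b,m,w}
  m↔{b,c,f,j,w}
  w↔{b,c,f,j,m}

Chromatic number:
  lower bound: {b,c,m,w} mutually conflict ⇒ χ ≥ 4
  assign b→c0 c→c3 f→c3 j→c3 m→c1 w→c2 — no edge inside a register ⇒ χ ≤ 4
  χ = 4

Answer: 4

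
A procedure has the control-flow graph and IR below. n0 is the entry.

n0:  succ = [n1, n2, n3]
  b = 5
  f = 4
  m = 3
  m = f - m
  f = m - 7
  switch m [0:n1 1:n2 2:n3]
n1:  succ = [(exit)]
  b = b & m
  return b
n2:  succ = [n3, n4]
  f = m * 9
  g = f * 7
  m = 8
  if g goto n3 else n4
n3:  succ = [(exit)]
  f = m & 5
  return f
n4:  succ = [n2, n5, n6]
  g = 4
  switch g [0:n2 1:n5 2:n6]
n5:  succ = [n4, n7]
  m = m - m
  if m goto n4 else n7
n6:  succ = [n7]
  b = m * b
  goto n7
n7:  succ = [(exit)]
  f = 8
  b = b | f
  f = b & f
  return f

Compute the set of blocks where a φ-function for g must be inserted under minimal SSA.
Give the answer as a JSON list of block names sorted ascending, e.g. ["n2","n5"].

Answer: ["n2", "n3", "n4"]

Analysis:
idom tree: n1←n0 n2←n0 n3←n0 n4←n2 n5←n4 n6←n4 n7←n4
Dom at joins:
  n2: preds {n0,n4}: {n0} ∩ {n0,n2,n4} = {n0}; idom=n0
  n3: preds {n0,n2}: {n0} ∩ {n0,n2} = {n0}; idom=n0
  n4: preds {n2,n5}: {n0,n2} ∩ {n0,n2,n4,n5} = {n0,n2}; idom=n2
  n7: preds {n5,n6}: {n0,n2,n4,n5} ∩ {n0,n2,n4,n6} = {n0,n2,n4}; idom=n4

Frontier:
  join n2 pred n0: · stop@n0
  join n2 pred n4: n4→n2 stop@n0
  join n3 pred n0: · stop@n0
  join n3 pred n2: n2 stop@n0
  join n4 pred n2: · stop@n2
  join n4 pred n5: n5→n4 stop@n2
  join n7 pred n5: n5 stop@n4
  join n7 pred n6: n6 stop@n4
  n0 → ∅
  n1 → ∅
  n2 → {n2,n3}
  n3 → ∅
  n4 → {n2,n4}
  n5 → {n4,n7}
  n6 → {n7}
  n7 → ∅

φ for g: defs {n2,n4}
  DF⁺ = {n2,n3,n4}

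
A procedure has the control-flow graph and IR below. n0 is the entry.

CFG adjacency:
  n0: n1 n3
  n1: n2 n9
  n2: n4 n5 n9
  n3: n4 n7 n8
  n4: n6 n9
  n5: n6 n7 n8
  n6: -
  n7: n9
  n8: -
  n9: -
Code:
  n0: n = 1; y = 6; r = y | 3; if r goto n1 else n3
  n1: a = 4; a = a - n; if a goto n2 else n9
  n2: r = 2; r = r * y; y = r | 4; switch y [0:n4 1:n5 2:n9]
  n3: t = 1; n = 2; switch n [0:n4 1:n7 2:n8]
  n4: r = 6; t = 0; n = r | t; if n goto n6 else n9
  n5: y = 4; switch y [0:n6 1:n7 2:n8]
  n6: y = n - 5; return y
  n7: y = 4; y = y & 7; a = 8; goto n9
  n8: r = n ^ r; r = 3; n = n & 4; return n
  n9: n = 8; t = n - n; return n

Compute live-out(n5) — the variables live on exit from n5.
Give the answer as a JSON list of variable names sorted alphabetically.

Answer: ["n", "r"]

Analysis:
Block summaries:
  n0 def {n,r,y} use ∅
  n1 def {a} use {n}
  n2 def {r,y} use {y}
  n3 def {n,t} use ∅
  n4 def {n,r,t} use ∅
  n5 def {y} use ∅
  n6 def {y} use {n}
  n7 def {a,y} use ∅
  n8 def {n,r} use {n,r}
  n9 def {n,t} use ∅

Live sets:
  n0: in=∅ out={n,r,y}
  n1: in={n,y} out={n,y}
  n2: in={n,y} out={n,r}
  n3: in={r} out={n,r}
  n4: in=∅ out={n}
  n5: in={n,r} out={n,r}
  n6: in={n} out=∅
  n7: in=∅ out=∅
  n8: in={n,r} out=∅
  n9: in=∅ out=∅

live-out(n5) = ["n", "r"]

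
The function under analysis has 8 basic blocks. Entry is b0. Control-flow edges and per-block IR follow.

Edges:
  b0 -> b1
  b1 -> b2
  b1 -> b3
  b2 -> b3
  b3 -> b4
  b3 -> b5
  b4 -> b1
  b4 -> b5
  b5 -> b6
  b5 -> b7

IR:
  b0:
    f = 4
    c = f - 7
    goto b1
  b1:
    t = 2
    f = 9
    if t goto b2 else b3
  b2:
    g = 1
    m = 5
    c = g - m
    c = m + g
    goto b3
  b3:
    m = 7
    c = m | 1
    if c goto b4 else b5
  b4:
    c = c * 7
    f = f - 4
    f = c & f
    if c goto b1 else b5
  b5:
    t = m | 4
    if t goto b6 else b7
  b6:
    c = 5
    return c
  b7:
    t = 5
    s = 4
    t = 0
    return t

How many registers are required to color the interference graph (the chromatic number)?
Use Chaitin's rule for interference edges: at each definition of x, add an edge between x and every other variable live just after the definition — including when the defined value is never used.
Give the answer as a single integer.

Per-block:
  b0 def {c,f} use ∅
  b1 def {f,t} use ∅
  b2 def {c,g,m} use ∅
  b3 def {c,m} use ∅
  b4 def {c,f} use {c,f}
  b5 def {t} use {m}
  b6 def {c} use ∅
  b7 def {s,t} use ∅

Liveness:
  live b0: ∅→∅
  live b1: ∅→{f}
  live b2: {f}→{f}
  live b3: {f}→{c,f,m}
  live b4: {c,f,m}→{m}
  live b5: {m}→∅
  live b6: ∅→∅
  live b7: ∅→∅

Interference:
  c — {f,g,m}
  f — {c,g,m,t}
  g — {c,f,m}
  m — {c,f,g}
  s — ∅
  t — {f}

Colouring:
  {c,f,g,m} pairwise interfere (4-clique) ⇒ χ ≥ 4
  assign c→c1 f→c0 g→c2 m→c3 s→c0 t→c1 — no edge inside a register ⇒ χ ≤ 4
  χ = 4

Answer: 4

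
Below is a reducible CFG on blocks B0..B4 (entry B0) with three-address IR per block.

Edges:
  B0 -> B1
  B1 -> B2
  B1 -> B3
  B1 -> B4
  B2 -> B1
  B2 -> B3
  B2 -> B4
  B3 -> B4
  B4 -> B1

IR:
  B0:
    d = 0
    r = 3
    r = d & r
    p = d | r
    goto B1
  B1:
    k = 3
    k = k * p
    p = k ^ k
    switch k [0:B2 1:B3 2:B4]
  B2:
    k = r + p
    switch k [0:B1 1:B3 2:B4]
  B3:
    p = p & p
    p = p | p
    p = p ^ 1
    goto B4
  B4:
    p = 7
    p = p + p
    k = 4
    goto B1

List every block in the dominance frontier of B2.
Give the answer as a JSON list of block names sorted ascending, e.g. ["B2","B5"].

Answer: ["B1", "B3", "B4"]

Derivation:
idom tree: B1←B0 B2←B1 B3←B1 B4←B1
Dom at joins:
  B1: preds {B0,B2,B4}: {B0} ∩ {B0,B1,B2} ∩ {B0,B1,B4} = {B0}; idom=B0
  B3: preds {B1,B2}: {B0,B1} ∩ {B0,B1,B2} = {B0,B1}; idom=B1
  B4: preds {B1,B2,B3}: {B0,B1} ∩ {B0,B1,B2} ∩ {B0,B1,B3} = {B0,B1}; idom=B1

DF walk-up:
  join B1 pred B0: · stop@B0
  join B1 pred B2: B2→B1 stop@B0
  join B1 pred B4: B4→B1 stop@B0
  join B3 pred B1: · stop@B1
  join B3 pred B2: B2 stop@B1
  join B4 pred B1: · stop@B1
  join B4 pred B2: B2 stop@B1
  join B4 pred B3: B3 stop@B1
  B0: DF=∅
  B1: DF={B1}
  B2: DF={B1,B3,B4}
  B3: DF={B4}
  B4: DF={B1}

DF(B2) = ["B1", "B3", "B4"]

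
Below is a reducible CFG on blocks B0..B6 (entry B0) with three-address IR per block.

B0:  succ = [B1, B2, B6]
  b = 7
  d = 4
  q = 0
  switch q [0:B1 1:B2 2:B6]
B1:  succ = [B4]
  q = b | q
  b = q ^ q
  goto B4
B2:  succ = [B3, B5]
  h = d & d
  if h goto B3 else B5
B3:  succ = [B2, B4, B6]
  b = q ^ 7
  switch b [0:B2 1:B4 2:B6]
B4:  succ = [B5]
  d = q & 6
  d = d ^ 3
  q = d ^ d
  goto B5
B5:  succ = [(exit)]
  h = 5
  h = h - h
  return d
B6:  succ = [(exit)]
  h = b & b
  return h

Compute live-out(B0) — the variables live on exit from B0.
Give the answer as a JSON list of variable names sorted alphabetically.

Answer: ["b", "d", "q"]

Working:
Block summaries:
  B0: def={b,d,q} ue=∅
  B1: def={b,q} ue={b,q}
  B2: def={h} ue={d}
  B3: def={b} ue={q}
  B4: def={d,q} ue={q}
  B5: def={h} ue={d}
  B6: def={h} ue={b}

Backward fixpoint:
  B0 li=∅ lo={b,d,q}
  B1 li={b,q} lo={q}
  B2 li={d,q} lo={d,q}
  B3 li={d,q} lo={b,d,q}
  B4 li={q} lo={d}
  B5 li={d} lo=∅
  B6 li={b} lo=∅

live-out(B0) = ["b", "d", "q"]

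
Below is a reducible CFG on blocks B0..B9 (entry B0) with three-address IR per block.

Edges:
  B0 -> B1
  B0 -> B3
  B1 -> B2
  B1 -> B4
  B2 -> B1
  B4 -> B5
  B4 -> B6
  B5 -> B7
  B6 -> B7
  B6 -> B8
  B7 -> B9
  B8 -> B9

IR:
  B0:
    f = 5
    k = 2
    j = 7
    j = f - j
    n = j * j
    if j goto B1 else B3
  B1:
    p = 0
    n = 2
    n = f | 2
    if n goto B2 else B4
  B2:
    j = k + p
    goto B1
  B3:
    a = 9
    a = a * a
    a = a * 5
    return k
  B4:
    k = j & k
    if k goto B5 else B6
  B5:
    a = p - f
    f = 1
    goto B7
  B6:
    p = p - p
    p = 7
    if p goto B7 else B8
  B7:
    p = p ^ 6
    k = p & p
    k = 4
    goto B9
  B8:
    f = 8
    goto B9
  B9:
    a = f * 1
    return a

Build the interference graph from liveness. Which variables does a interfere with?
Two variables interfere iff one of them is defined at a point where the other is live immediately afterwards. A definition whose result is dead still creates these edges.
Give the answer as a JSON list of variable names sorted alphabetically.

Block summaries:
  B0: def={f,j,k,n} ue=∅
  B1: def={n,p} ue={f}
  B2: def={j} ue={k,p}
  B3: def={a} ue={k}
  B4: def={k} ue={j,k}
  B5: def={a,f} ue={f,p}
  B6: def={p} ue={p}
  B7: def={k,p} ue={p}
  B8: def={f} ue=∅
  B9: def={a} ue={f}

Live sets:
  B0: in=∅ out={f,j,k}
  B1: in={f,j,k} out={f,j,k,p}
  B2: in={f,k,p} out={f,j,k}
  B3: in={k} out=∅
  B4: in={f,j,k,p} out={f,p}
  B5: in={f,p} out={f,p}
  B6: in={f,p} out={f,p}
  B7: in={f,p} out={f}
  B8: in=∅ out={f}
  B9: in={f} out=∅

Conflict graph:
  a — {k,p}
  f — {j,k,n,p}
  j — {f,k,n,p}
  k — {a,f,j,n,p}
  n — {f,j,k,p}
  p — {a,f,j,k,n}

N(a) = ["k", "p"]

Answer: ["k", "p"]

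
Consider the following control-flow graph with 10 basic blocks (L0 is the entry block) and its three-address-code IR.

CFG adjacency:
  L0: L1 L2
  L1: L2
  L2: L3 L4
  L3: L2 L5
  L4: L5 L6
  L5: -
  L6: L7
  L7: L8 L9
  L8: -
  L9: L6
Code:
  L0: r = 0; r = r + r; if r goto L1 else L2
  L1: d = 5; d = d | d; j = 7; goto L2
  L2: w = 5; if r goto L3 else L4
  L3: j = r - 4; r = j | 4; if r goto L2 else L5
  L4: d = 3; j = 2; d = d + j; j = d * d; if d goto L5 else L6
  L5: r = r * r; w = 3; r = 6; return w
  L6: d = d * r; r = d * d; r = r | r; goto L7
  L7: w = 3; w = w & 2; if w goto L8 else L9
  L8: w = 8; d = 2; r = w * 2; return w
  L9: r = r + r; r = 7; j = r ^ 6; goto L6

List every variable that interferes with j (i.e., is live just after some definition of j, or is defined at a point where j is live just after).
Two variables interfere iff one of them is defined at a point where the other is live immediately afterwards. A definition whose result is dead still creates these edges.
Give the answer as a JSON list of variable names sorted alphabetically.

Per-block:
  L0 def {r} use ∅
  L1 def {d,j} use ∅
  L2 def {w} use {r}
  L3 def {j,r} use {r}
  L4 def {d,j} use ∅
  L5 def {r,w} use {r}
  L6 def {d,r} use {d,r}
  L7 def {w} use ∅
  L8 def {d,r,w} use ∅
  L9 def {j,r} use {r}

Liveness:
  L0: in=∅ out={r}
  L1: in={r} out={r}
  L2: in={r} out={r}
  L3: in={r} out={r}
  L4: in={r} out={d,r}
  L5: in={r} out=∅
  L6: in={d,r} out={d,r}
  L7: in={d,r} out={d,r}
  L8: in=∅ out=∅
  L9: in={d,r} out={d,r}

Interference:
  d — {j,r,w}
  j — {d,r}
  r — {d,j,w}
  w — {d,r}

N(j) = ["d", "r"]

Answer: ["d", "r"]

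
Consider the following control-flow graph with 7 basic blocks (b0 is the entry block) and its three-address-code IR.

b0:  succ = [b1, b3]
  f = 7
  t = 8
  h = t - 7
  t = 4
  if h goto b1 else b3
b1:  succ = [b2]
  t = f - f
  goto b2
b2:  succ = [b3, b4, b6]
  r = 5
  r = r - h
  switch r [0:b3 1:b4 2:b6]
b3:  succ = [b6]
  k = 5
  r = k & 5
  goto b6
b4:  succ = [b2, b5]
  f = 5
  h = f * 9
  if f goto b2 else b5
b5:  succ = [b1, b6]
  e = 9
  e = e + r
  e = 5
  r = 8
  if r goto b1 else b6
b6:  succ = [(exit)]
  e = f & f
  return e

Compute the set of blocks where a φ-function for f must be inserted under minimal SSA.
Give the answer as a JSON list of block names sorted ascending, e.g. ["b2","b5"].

idom tree: b1←b0 b2←b1 b3←b0 b4←b2 b5←b4 b6←b0
Dom∩ at merges:
  b1: preds {b0,b5}: {b0} ∩ {b0,b1,b2,b4,b5} = {b0}; idom=b0
  b2: preds {b1,b4}: {b0,b1} ∩ {b0,b1,b2,b4} = {b0,b1}; idom=b1
  b3: preds {b0,b2}: {b0} ∩ {b0,b1,b2} = {b0}; idom=b0
  b6: preds {b2,b3,b5}: {b0,b1,b2} ∩ {b0,b3} ∩ {b0,b1,b2,b4,b5} = {b0}; idom=b0

Frontier:
  join b1 pred b0: · stop@b0
  join b1 pred b5: b5→b4→b2→b1 stop@b0
  join b2 pred b1: · stop@b1
  join b2 pred b4: b4→b2 stop@b1
  join b3 pred b0: · stop@b0
  join b3 pred b2: b2→b1 stop@b0
  join b6 pred b2: b2→b1 stop@b0
  join b6 pred b3: b3 stop@b0
  join b6 pred b5: b5→b4→b2→b1 stop@b0
  b0 → ∅
  b1 → {b1,b3,b6}
  b2 → {b1,b2,b3,b6}
  b3 → {b6}
  b4 → {b1,b2,b6}
  b5 → {b1,b6}
  b6 → ∅

φ for f: defs {b0,b4}
  DF⁺ = {b1,b2,b3,b6}

Answer: ["b1", "b2", "b3", "b6"]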